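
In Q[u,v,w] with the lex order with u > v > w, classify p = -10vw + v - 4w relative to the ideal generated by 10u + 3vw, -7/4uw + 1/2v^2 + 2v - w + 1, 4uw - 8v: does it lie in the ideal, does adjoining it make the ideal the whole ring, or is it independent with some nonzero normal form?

Adjoining -10vw + v - 4w makes the ideal the whole ring: the system is inconsistent.

First compute the reduced Gröbner basis of I by Buchberger's algorithm.
f_1 = 10u + 3vw, LT = u.
f_2 = -7/4uw + 1/2v^2 + 2v - w + 1, LT = uw.
f_3 = 4uw - 8v, LT = uw.

S(f_1,f_2): lcm = uw. S = 2/7v^2 + 3/10vw^2 + 8/7v - 4/7w + 4/7.
  reduce S modulo (f_1, f_2, f_3):
  remainder 2/7v^2 + 3/10vw^2 + 8/7v - 4/7w + 4/7 ≠ 0; add h_4 = 2/7v^2 + 3/10vw^2 + 8/7v - 4/7w + 4/7 to the basis.

S(f_1,f_3): lcm = uw. S = 3/10vw^2 + 2v.
  reduce S modulo (f_1, f_2, f_3, h_4):
  remainder 3/10vw^2 + 2v ≠ 0; add h_5 = 3/10vw^2 + 2v to the basis.

S(f_2,h_5): lcm = uvw^2. S = -20/3uv - 2/7v^3w - 8/7v^2w + 4/7vw^2 - 4/7vw.
  reduce S modulo (f_1, f_2, f_3, h_4, h_5):
  remainder 3/5w^4 - 3/5w^3 + 4w^2 - 4w ≠ 0; add h_6 = 3/5w^4 - 3/5w^3 + 4w^2 - 4w to the basis.

S(h_4,h_5): lcm = v^2w^2. S = -20/3v^2 + 21/20vw^4 + 4vw^2 - 2w^3 + 2w^2.
  reduce S modulo (f_1, f_2, f_3, h_4, h_5, h_6):
  remainder -2w^3 + 2w^2 - 40/3w + 40/3 ≠ 0; add h_7 = -2w^3 + 2w^2 - 40/3w + 40/3 to the basis.

The other S-polynomials (S(f_2,f_3), S(f_1,h_4), S(f_2,h_4), S(f_3,h_4), S(f_1,h_5), S(f_3,h_5), S(f_1,h_6), S(f_2,h_6), S(f_3,h_6), S(h_4,h_6), S(h_5,h_6), S(f_1,h_7), S(f_2,h_7), S(f_3,h_7), S(h_4,h_7), S(h_5,h_7), S(h_6,h_7)) all reduce to 0 modulo the current basis, so we have a Gröbner basis.
Inter-reduce: drop elements whose leading term is divisible by another's, tail-reduce, and make monic.
Reduced Gröbner basis: {u + 3/10vw, v^2 - 3v - 2w + 2, vw^2 + 20/3v, w^3 - w^2 + 20/3w - 20/3}.
Label its elements g_1 = u + 3/10vw, g_2 = v^2 - 3v - 2w + 2, g_3 = vw^2 + 20/3v, g_4 = w^3 - w^2 + 20/3w - 20/3.

Reduce p = -10vw + v - 4w modulo G:
  leading term vw: no divisor's leading term divides it; move -10vw to the remainder.
  leading term v: no divisor's leading term divides it; move v to the remainder.
  leading term w: no divisor's leading term divides it; move -4w to the remainder.
  normal form = -10vw + v - 4w.
The normal form is nonzero, so p ∉ I. Since p minus its normal form lies in I, I + (p) = I + (r) where r = -10vw + v - 4w; decide whether this ideal is the whole ring.
Run Buchberger on G together with r (pairs among the g_i already reduce to 0 since G is a Gröbner basis):
g_1 = u + 3/10vw, LT = u.
g_2 = v^2 - 3v - 2w + 2, LT = v^2.
g_3 = vw^2 + 20/3v, LT = vw^2.
g_4 = w^3 - w^2 + 20/3w - 20/3, LT = w^3.
r = -10vw + v - 4w, LT = vw.

S(g_2,r): lcm = v^2w. S = 1/10v^2 - 17/5vw - 2w^2 + 2w.
  reduce S modulo (g_1, g_2, g_3, g_4, r):
  remainder -1/25v - 2w^2 + 89/25w - 1/5 ≠ 0; add m_6 = -1/25v - 2w^2 + 89/25w - 1/5 to the basis.

S(g_3,r): lcm = vw^2. S = 1/10vw + 20/3v - 2/5w^2.
  reduce S modulo (g_1, g_2, g_3, g_4, r, m_6):
  remainder -10027/30w^2 + 35651/60w - 2003/60 ≠ 0; add m_7 = -10027/30w^2 + 35651/60w - 2003/60 to the basis.

S(g_4,r): lcm = vw^3. S = -9/10vw^2 + 20/3vw - 20/3v - 2/5w^3.
  reduce S modulo (g_1, g_2, g_3, g_4, r, m_6, m_7):
  remainder -35651/50135w - 395071/150405 ≠ 0; add m_8 = -35651/50135w - 395071/150405 to the basis.

S(r,m_6): lcm = vw. S = -1/10v - 50w^3 + 89w^2 - 23/5w.
  reduce S modulo (g_1, g_2, g_3, g_4, r, m_6, m_7, m_8):
  remainder -579981835/320859 ≠ 0; add m_9 = -579981835/320859 to the basis.

The other S-polynomials (S(g_1,g_2), S(g_1,g_3), S(g_1,g_4), S(g_1,r), S(g_2,g_3), S(g_2,g_4), S(g_3,g_4), S(g_1,m_6), S(g_2,m_6), S(g_3,m_6), S(g_4,m_6), S(g_1,m_7), S(g_2,m_7), S(g_3,m_7), S(g_4,m_7), S(r,m_7), S(m_6,m_7), S(g_1,m_8), S(g_2,m_8), S(g_3,m_8), S(g_4,m_8), S(r,m_8), S(m_6,m_8), S(m_7,m_8), S(g_1,m_9), S(g_2,m_9), S(g_3,m_9), S(g_4,m_9), S(r,m_9), S(m_6,m_9), S(m_7,m_9), S(m_8,m_9)) all reduce to 0 modulo the current basis, so we have a Gröbner basis.
Inter-reduce: drop elements whose leading term is divisible by another's, tail-reduce, and make monic.
Reduced Gröbner basis: {1}.
The reduced Gröbner basis of I + (p) is {1}: the ideal is the whole ring, so the enlarged system has no common solution — adjoining p is inconsistent.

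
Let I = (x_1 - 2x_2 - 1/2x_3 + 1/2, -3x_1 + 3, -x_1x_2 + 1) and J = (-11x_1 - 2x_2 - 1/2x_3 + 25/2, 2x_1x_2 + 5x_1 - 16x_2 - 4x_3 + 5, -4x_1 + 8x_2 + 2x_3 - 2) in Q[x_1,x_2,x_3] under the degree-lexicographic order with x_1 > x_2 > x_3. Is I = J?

Since reduced Gröbner bases are canonical representatives of ideals under a given ordering, it suffices to compute and compare them.
Buchberger on the first generating set:
f_1 = x_1 - 2x_2 - 1/2x_3 + 1/2, LT = x_1.
f_2 = -3x_1 + 3, LT = x_1.
f_3 = -x_1x_2 + 1, LT = x_1x_2.

S(f_1,f_2): lcm = x_1. S = -2x_2 - 1/2x_3 + 3/2.
  leading term x_2: no divisor's leading term divides it; move -2x_2 to the remainder.
  leading term x_3: no divisor's leading term divides it; move -1/2x_3 to the remainder.
  leading term 1: no divisor's leading term divides it; move 3/2 to the remainder.
  remainder -2x_2 - 1/2x_3 + 3/2 ≠ 0; add g_4 = -2x_2 - 1/2x_3 + 3/2 to the basis.

S(f_1,f_3): lcm = x_1x_2. S = -2x_2^2 - 1/2x_2x_3 + 1/2x_2 + 1.
  leading term x_2^2: subtract (x_2)·g_4 from -2x_2^2 - 1/2x_2x_3 + 1/2x_2 + 1 → -x_2 + 1
  leading term x_2: subtract (1/2)·g_4 from -x_2 + 1 → 1/4x_3 + 1/4
  leading term x_3: no divisor's leading term divides it; move 1/4x_3 to the remainder.
  leading term 1: no divisor's leading term divides it; move 1/4 to the remainder.
  remainder 1/4x_3 + 1/4 ≠ 0; add g_5 = 1/4x_3 + 1/4 to the basis.

The other S-polynomials (S(f_2,f_3), S(f_1,g_4), S(f_2,g_4), S(f_3,g_4), S(f_1,g_5), S(f_2,g_5), S(f_3,g_5), S(g_4,g_5)) all reduce to 0 modulo the current basis, so we have a Gröbner basis.
Inter-reduce: drop elements whose leading term is divisible by another's, tail-reduce, and make monic.
Reduced Gröbner basis: {x_1 - 1, x_2 - 1, x_3 + 1}.

Buchberger on the second generating set:
h_1 = -11x_1 - 2x_2 - 1/2x_3 + 25/2, LT = x_1.
h_2 = 2x_1x_2 + 5x_1 - 16x_2 - 4x_3 + 5, LT = x_1x_2.
h_3 = -4x_1 + 8x_2 + 2x_3 - 2, LT = x_1.

S(h_1,h_2): lcm = x_1x_2. S = 2/11x_2^2 + 1/22x_2x_3 - 5/2x_1 + 151/22x_2 + 2x_3 - 5/2.
  leading term x_2^2: no divisor's leading term divides it; move 2/11x_2^2 to the remainder.
  leading term x_2x_3: no divisor's leading term divides it; move 1/22x_2x_3 to the remainder.
  leading term x_1: subtract (5/22)·h_1 from -5/2x_1 + 151/22x_2 + 2x_3 - 5/2 → 161/22x_2 + 93/44x_3 - 235/44
  leading term x_2: no divisor's leading term divides it; move 161/22x_2 to the remainder.
  leading term x_3: no divisor's leading term divides it; move 93/44x_3 to the remainder.
  leading term 1: no divisor's leading term divides it; move -235/44 to the remainder.
  remainder 2/11x_2^2 + 1/22x_2x_3 + 161/22x_2 + 93/44x_3 - 235/44 ≠ 0; add k_4 = 2/11x_2^2 + 1/22x_2x_3 + 161/22x_2 + 93/44x_3 - 235/44 to the basis.

S(h_1,h_3): lcm = x_1. S = 24/11x_2 + 6/11x_3 - 18/11.
  leading term x_2: no divisor's leading term divides it; move 24/11x_2 to the remainder.
  leading term x_3: no divisor's leading term divides it; move 6/11x_3 to the remainder.
  leading term 1: no divisor's leading term divides it; move -18/11 to the remainder.
  remainder 24/11x_2 + 6/11x_3 - 18/11 ≠ 0; add k_5 = 24/11x_2 + 6/11x_3 - 18/11 to the basis.

S(h_2,h_3): lcm = x_1x_2. S = 2x_2^2 + 1/2x_2x_3 + 5/2x_1 - 17/2x_2 - 2x_3 + 5/2.
  leading term x_2^2: subtract (11)·k_4 from 2x_2^2 + 1/2x_2x_3 + 5/2x_1 - 17/2x_2 - 2x_3 + 5/2 → 5/2x_1 - 89x_2 - 101/4x_3 + 245/4
  leading term x_1: subtract (-5/22)·h_1 from 5/2x_1 - 89x_2 - 101/4x_3 + 245/4 → -984/11x_2 - 279/11x_3 + 705/11
  leading term x_2: subtract (-41)·k_5 from -984/11x_2 - 279/11x_3 + 705/11 → -3x_3 - 3
  leading term x_3: no divisor's leading term divides it; move -3x_3 to the remainder.
  leading term 1: no divisor's leading term divides it; move -3 to the remainder.
  remainder -3x_3 - 3 ≠ 0; add k_6 = -3x_3 - 3 to the basis.

The other S-polynomials (S(h_1,k_4), S(h_2,k_4), S(h_3,k_4), S(h_1,k_5), S(h_2,k_5), S(h_3,k_5), S(k_4,k_5), S(h_1,k_6), S(h_2,k_6), S(h_3,k_6), S(k_4,k_6), S(k_5,k_6)) all reduce to 0 modulo the current basis, so we have a Gröbner basis.
Inter-reduce: drop elements whose leading term is divisible by another's, tail-reduce, and make monic.
Reduced Gröbner basis: {x_1 - 1, x_2 - 1, x_3 + 1}.

These coincide, so the ideals are equal.

Yes, the ideals are equal.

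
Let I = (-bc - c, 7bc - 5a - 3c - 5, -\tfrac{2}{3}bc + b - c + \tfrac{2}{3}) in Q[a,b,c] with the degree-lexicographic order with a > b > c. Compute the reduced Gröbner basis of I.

f_1 = -bc - c, LT = bc.
f_2 = 7bc - 5a - 3c - 5, LT = bc.
f_3 = -\tfrac{2}{3}bc + b - c + \tfrac{2}{3}, LT = bc.

S(f_1,f_2): lcm = bc. S = \tfrac{5}{7}a + \tfrac{10}{7}c + \tfrac{5}{7}.
  leading term a: no divisor's leading term divides it; move \tfrac{5}{7}a to the remainder.
  leading term c: no divisor's leading term divides it; move \tfrac{10}{7}c to the remainder.
  leading term 1: no divisor's leading term divides it; move \tfrac{5}{7} to the remainder.
  remainder \tfrac{5}{7}a + \tfrac{10}{7}c + \tfrac{5}{7} ≠ 0; add g_4 = \tfrac{5}{7}a + \tfrac{10}{7}c + \tfrac{5}{7} to the basis.

S(f_1,f_3): lcm = bc. S = \tfrac{3}{2}b - \tfrac{1}{2}c + 1.
  leading term b: no divisor's leading term divides it; move \tfrac{3}{2}b to the remainder.
  leading term c: no divisor's leading term divides it; move -\tfrac{1}{2}c to the remainder.
  leading term 1: no divisor's leading term divides it; move 1 to the remainder.
  remainder \tfrac{3}{2}b - \tfrac{1}{2}c + 1 ≠ 0; add g_5 = \tfrac{3}{2}b - \tfrac{1}{2}c + 1 to the basis.

S(f_2,f_3): lcm = bc. S = -\tfrac{5}{7}a + \tfrac{3}{2}b - \tfrac{27}{14}c + \tfrac{2}{7}.
  leading term a: subtract (-1)·g_4 from -\tfrac{5}{7}a + \tfrac{3}{2}b - \tfrac{27}{14}c + \tfrac{2}{7} → \tfrac{3}{2}b - \tfrac{1}{2}c + 1
  leading term b: subtract (1)·g_5 from \tfrac{3}{2}b - \tfrac{1}{2}c + 1 → 0
  remainder 0.

S(f_1,g_4): leading monomials are coprime, so the S-polynomial reduces to 0 (Buchberger's first criterion).
S(f_2,g_4): leading monomials are coprime, so the S-polynomial reduces to 0 (Buchberger's first criterion).
S(f_3,g_4): leading monomials are coprime, so the S-polynomial reduces to 0 (Buchberger's first criterion).
S(f_1,g_5): lcm = bc. S = \tfrac{1}{3}c^{2} + \tfrac{1}{3}c.
  leading term c^{2}: no divisor's leading term divides it; move \tfrac{1}{3}c^{2} to the remainder.
  leading term c: no divisor's leading term divides it; move \tfrac{1}{3}c to the remainder.
  remainder \tfrac{1}{3}c^{2} + \tfrac{1}{3}c ≠ 0; add g_6 = \tfrac{1}{3}c^{2} + \tfrac{1}{3}c to the basis.

S(f_2,g_5): lcm = bc. S = \tfrac{1}{3}c^{2} - \tfrac{5}{7}a - \tfrac{23}{21}c - \tfrac{5}{7}.
  leading term c^{2}: subtract (1)·g_6 from \tfrac{1}{3}c^{2} - \tfrac{5}{7}a - \tfrac{23}{21}c - \tfrac{5}{7} → -\tfrac{5}{7}a - \tfrac{10}{7}c - \tfrac{5}{7}
  leading term a: subtract (-1)·g_4 from -\tfrac{5}{7}a - \tfrac{10}{7}c - \tfrac{5}{7} → 0
  remainder 0.

S(f_3,g_5): lcm = bc. S = \tfrac{1}{3}c^{2} - \tfrac{3}{2}b + \tfrac{5}{6}c - 1.
  leading term c^{2}: subtract (1)·g_6 from \tfrac{1}{3}c^{2} - \tfrac{3}{2}b + \tfrac{5}{6}c - 1 → -\tfrac{3}{2}b + \tfrac{1}{2}c - 1
  leading term b: subtract (-1)·g_5 from -\tfrac{3}{2}b + \tfrac{1}{2}c - 1 → 0
  remainder 0.

S(g_4,g_5): leading monomials are coprime, so the S-polynomial reduces to 0 (Buchberger's first criterion).
S(f_1,g_6): lcm = bc^{2}. S = -bc + c^{2}.
  leading term bc: subtract (1)·f_1 from -bc + c^{2} → c^{2} + c
  leading term c^{2}: subtract (3)·g_6 from c^{2} + c → 0
  remainder 0.

S(f_2,g_6): lcm = bc^{2}. S = -\tfrac{5}{7}ac - bc - \tfrac{3}{7}c^{2} - \tfrac{5}{7}c.
  leading term ac: subtract (-c)·g_4 from -\tfrac{5}{7}ac - bc - \tfrac{3}{7}c^{2} - \tfrac{5}{7}c → -bc + c^{2}
  leading term bc: subtract (1)·f_1 from -bc + c^{2} → c^{2} + c
  leading term c^{2}: subtract (3)·g_6 from c^{2} + c → 0
  remainder 0.

S(f_3,g_6): lcm = bc^{2}. S = -\tfrac{5}{2}bc + \tfrac{3}{2}c^{2} - c.
  leading term bc: subtract (\tfrac{5}{2})·f_1 from -\tfrac{5}{2}bc + \tfrac{3}{2}c^{2} - c → \tfrac{3}{2}c^{2} + \tfrac{3}{2}c
  leading term c^{2}: subtract (\tfrac{9}{2})·g_6 from \tfrac{3}{2}c^{2} + \tfrac{3}{2}c → 0
  remainder 0.

S(g_4,g_6): leading monomials are coprime, so the S-polynomial reduces to 0 (Buchberger's first criterion).
S(g_5,g_6): leading monomials are coprime, so the S-polynomial reduces to 0 (Buchberger's first criterion).
Every S-polynomial of the final basis reduces to 0, so we have a Gröbner basis.
Inter-reduce: drop elements whose leading term is divisible by another's, tail-reduce, and make monic.

G = {c^{2} + c, a + 2c + 1, b - \tfrac{1}{3}c + \tfrac{2}{3}}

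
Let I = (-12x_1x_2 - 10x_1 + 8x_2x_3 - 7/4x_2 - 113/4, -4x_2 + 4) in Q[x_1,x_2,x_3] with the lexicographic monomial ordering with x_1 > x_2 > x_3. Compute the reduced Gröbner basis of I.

G = {x_1 - 4/11x_3 + 15/11, x_2 - 1}

f_1 = -12x_1x_2 - 10x_1 + 8x_2x_3 - 7/4x_2 - 113/4, LT = x_1x_2.
f_2 = -4x_2 + 4, LT = x_2.

S(f_1,f_2): lcm = x_1x_2. S = 11/6x_1 - 2/3x_2x_3 + 7/48x_2 + 113/48.
  reduce S modulo (f_1, f_2):
  remainder 11/6x_1 - 2/3x_3 + 5/2 ≠ 0; add g_3 = 11/6x_1 - 2/3x_3 + 5/2 to the basis.

The other S-polynomials (S(f_1,g_3), S(f_2,g_3)) all reduce to 0 modulo the current basis, so we have a Gröbner basis.
Inter-reduce: drop elements whose leading term is divisible by another's, tail-reduce, and make monic.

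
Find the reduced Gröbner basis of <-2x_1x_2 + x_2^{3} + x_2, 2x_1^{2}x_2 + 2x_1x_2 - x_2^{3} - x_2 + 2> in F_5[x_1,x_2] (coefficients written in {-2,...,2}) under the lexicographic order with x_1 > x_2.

Buchberger's algorithm terminates because the ascending chain of leading-term ideals stabilizes.

f_1 = -2x_1x_2 + x_2^{3} + x_2, LT = x_1x_2.
f_2 = 2x_1^{2}x_2 + 2x_1x_2 - x_2^{3} - x_2 + 2, LT = x_1^{2}x_2.

S(f_1,f_2): lcm = x_1^{2}x_2. S = 2x_1x_2^{3} + x_1x_2 - 2x_2^{3} - 2x_2 - 1.
  leading term x_1x_2^{3}: subtract (-x_2^{2})·f_1 from 2x_1x_2^{3} + x_1x_2 - 2x_2^{3} - 2x_2 - 1 → x_1x_2 + x_2^{5} - x_2^{3} - 2x_2 - 1
  leading term x_1x_2: subtract (2)·f_1 from x_1x_2 + x_2^{5} - x_2^{3} - 2x_2 - 1 → x_2^{5} + 2x_2^{3} + x_2 - 1
  leading term x_2^{5}: no divisor's leading term divides it; move x_2^{5} to the remainder.
  leading term x_2^{3}: no divisor's leading term divides it; move 2x_2^{3} to the remainder.
  leading term x_2: no divisor's leading term divides it; move x_2 to the remainder.
  leading term 1: no divisor's leading term divides it; move -1 to the remainder.
  remainder x_2^{5} + 2x_2^{3} + x_2 - 1 ≠ 0; add g_3 = x_2^{5} + 2x_2^{3} + x_2 - 1 to the basis.

S(f_1,g_3): lcm = x_1x_2^{5}. S = -2x_1x_2^{3} - x_1x_2 + x_1 + 2x_2^{7} + 2x_2^{5}.
  leading term x_1x_2^{3}: subtract (x_2^{2})·f_1 from -2x_1x_2^{3} - x_1x_2 + x_1 + 2x_2^{7} + 2x_2^{5} → -x_1x_2 + x_1 + 2x_2^{7} + x_2^{5} - x_2^{3}
  leading term x_1x_2: subtract (-2)·f_1 from -x_1x_2 + x_1 + 2x_2^{7} + x_2^{5} - x_2^{3} → x_1 + 2x_2^{7} + x_2^{5} + x_2^{3} + 2x_2
  leading term x_1: no divisor's leading term divides it; move x_1 to the remainder.
  leading term x_2^{7}: subtract (2x_2^{2})·g_3 from 2x_2^{7} + x_2^{5} + x_2^{3} + 2x_2 → 2x_2^{5} - x_2^{3} + 2x_2^{2} + 2x_2
  leading term x_2^{5}: subtract (2)·g_3 from 2x_2^{5} - x_2^{3} + 2x_2^{2} + 2x_2 → 2x_2^{2} + 2
  leading term x_2^{2}: no divisor's leading term divides it; move 2x_2^{2} to the remainder.
  leading term 1: no divisor's leading term divides it; move 2 to the remainder.
  remainder x_1 + 2x_2^{2} + 2 ≠ 0; add g_4 = x_1 + 2x_2^{2} + 2 to the basis.

The other S-polynomials (S(f_2,g_3), S(f_1,g_4), S(f_2,g_4), S(g_3,g_4)) all reduce to 0 modulo the current basis, so we have a Gröbner basis.
Inter-reduce: drop elements whose leading term is divisible by another's, tail-reduce, and make monic.

G = {x_1 + 2x_2^{2} + 2, x_2^{5} + 2x_2^{3} + x_2 - 1}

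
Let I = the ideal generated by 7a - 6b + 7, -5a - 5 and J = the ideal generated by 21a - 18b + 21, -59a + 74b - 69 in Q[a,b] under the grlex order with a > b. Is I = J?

Equality of ideals is decidable: compute both reduced Gröbner bases (unique for the ordering) and check whether they agree.
Buchberger on the first generating set:
f_1 = 7a - 6b + 7, LT = a.
f_2 = -5a - 5, LT = a.

S(f_1,f_2): lcm = a. S = -6/7b.
  reduce S modulo (f_1, f_2):
  remainder -6/7b ≠ 0; add g_3 = -6/7b to the basis.

The other S-polynomials (S(f_1,g_3), S(f_2,g_3)) all reduce to 0 modulo the current basis, so we have a Gröbner basis.
Inter-reduce: drop elements whose leading term is divisible by another's, tail-reduce, and make monic.
Reduced Gröbner basis: {a + 1, b}.

Buchberger on the second generating set:
h_1 = 21a - 18b + 21, LT = a.
h_2 = -59a + 74b - 69, LT = a.

S(h_1,h_2): lcm = a. S = 164/413b - 10/59.
  reduce S modulo (h_1, h_2):
  remainder 164/413b - 10/59 ≠ 0; add k_3 = 164/413b - 10/59 to the basis.

The other S-polynomials (S(h_1,k_3), S(h_2,k_3)) all reduce to 0 modulo the current basis, so we have a Gröbner basis.
Inter-reduce: drop elements whose leading term is divisible by another's, tail-reduce, and make monic.
Reduced Gröbner basis: {a + 26/41, b - 35/82}.

The bases are distinct; the ideals are different.

No, the ideals differ.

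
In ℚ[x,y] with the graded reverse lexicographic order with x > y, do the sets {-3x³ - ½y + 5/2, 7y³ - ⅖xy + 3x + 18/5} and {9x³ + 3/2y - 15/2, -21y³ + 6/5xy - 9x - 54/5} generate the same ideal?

Yes, the ideals are equal.

Since reduced Gröbner bases are canonical representatives of ideals under a given ordering, it suffices to compute and compare them.
Buchberger on the first generating set:
f_1 = -3x³ - ½y + 5/2, LT = x³.
f_2 = 7y³ - ⅖xy + 3x + 18/5, LT = y³.

S(f_1,f_2): leading monomials are coprime, so the S-polynomial reduces to 0 (Buchberger's first criterion).
Every S-polynomial of the final basis reduces to 0, so we have a Gröbner basis.
Inter-reduce: drop elements whose leading term is divisible by another's, tail-reduce, and make monic.
Reduced Gröbner basis: {x³ + ⅙y - ⅚, y³ - 2/35xy + 3/7x + 18/35}.

Buchberger on the second generating set:
h_1 = 9x³ + 3/2y - 15/2, LT = x³.
h_2 = -21y³ + 6/5xy - 9x - 54/5, LT = y³.

S(h_1,h_2): leading monomials are coprime, so the S-polynomial reduces to 0 (Buchberger's first criterion).
Every S-polynomial of the final basis reduces to 0, so we have a Gröbner basis.
Inter-reduce: drop elements whose leading term is divisible by another's, tail-reduce, and make monic.
Reduced Gröbner basis: {x³ + ⅙y - ⅚, y³ - 2/35xy + 3/7x + 18/35}.

These coincide, so the ideals are equal.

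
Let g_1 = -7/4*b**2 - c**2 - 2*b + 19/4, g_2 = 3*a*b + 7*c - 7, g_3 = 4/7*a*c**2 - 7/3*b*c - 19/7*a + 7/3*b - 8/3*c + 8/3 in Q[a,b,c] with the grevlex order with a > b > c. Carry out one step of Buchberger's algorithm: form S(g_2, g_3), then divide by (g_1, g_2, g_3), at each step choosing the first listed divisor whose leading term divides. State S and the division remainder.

S(g_2, g_3) = 49/12*b**2*c + 7/3*c**3 + 19/4*a*b - 49/12*b**2 + 14/3*b*c - 7/3*c**2 - 14/3*b; remainder on division = 0.

lcm(LM(g_2), LM(g_3)) = a*b*c**2.
S = (lcm/LT(g_2))·g_2 − (lcm/LT(g_3))·g_3 = 49/12*b**2*c + 7/3*c**3 + 19/4*a*b - 49/12*b**2 + 14/3*b*c - 7/3*c**2 - 14/3*b.
Reduce S modulo (g_1, g_2, g_3) in that order:
  leading term b**2*c: subtract (-7/3*c)·g_1 from 49/12*b**2*c + 7/3*c**3 + 19/4*a*b - 49/12*b**2 + 14/3*b*c - 7/3*c**2 - 14/3*b → 19/4*a*b - 49/12*b**2 - 7/3*c**2 - 14/3*b + 133/12*c
  leading term a*b: subtract (19/12)·g_2 from 19/4*a*b - 49/12*b**2 - 7/3*c**2 - 14/3*b + 133/12*c → -49/12*b**2 - 7/3*c**2 - 14/3*b + 133/12
  leading term b**2: subtract (7/3)·g_1 from -49/12*b**2 - 7/3*c**2 - 14/3*b + 133/12 → 0
The remainder is 0, so this S-polynomial contributes no new basis element.
This is the inner loop of Buchberger's algorithm — each nonzero remainder becomes a new basis element.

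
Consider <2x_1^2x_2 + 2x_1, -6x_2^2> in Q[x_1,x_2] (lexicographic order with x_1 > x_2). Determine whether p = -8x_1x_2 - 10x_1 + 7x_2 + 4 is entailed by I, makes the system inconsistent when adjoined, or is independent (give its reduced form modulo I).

First compute the reduced Gröbner basis of I by Buchberger's algorithm.
f_1 = 2x_1^2x_2 + 2x_1, LT = x_1^2x_2.
f_2 = -6x_2^2, LT = x_2^2.

S(f_1,f_2): lcm = x_1^2x_2^2. S = x_1x_2.
  leading term x_1x_2: no divisor's leading term divides it; move x_1x_2 to the remainder.
  remainder x_1x_2 ≠ 0; add h_3 = x_1x_2 to the basis.

S(f_1,h_3): lcm = x_1^2x_2. S = x_1.
  leading term x_1: no divisor's leading term divides it; move x_1 to the remainder.
  remainder x_1 ≠ 0; add h_4 = x_1 to the basis.

The other S-polynomials (S(f_2,h_3), S(f_1,h_4), S(f_2,h_4), S(h_3,h_4)) all reduce to 0 modulo the current basis, so we have a Gröbner basis.
Inter-reduce: drop elements whose leading term is divisible by another's, tail-reduce, and make monic.
Reduced Gröbner basis: {x_1, x_2^2}.
Label its elements g_1 = x_1, g_2 = x_2^2.

Reduce p = -8x_1x_2 - 10x_1 + 7x_2 + 4 modulo G:
  leading term x_1x_2: subtract (-8x_2)·g_1 from -8x_1x_2 - 10x_1 + 7x_2 + 4 → -10x_1 + 7x_2 + 4
  leading term x_1: subtract (-10)·g_1 from -10x_1 + 7x_2 + 4 → 7x_2 + 4
  leading term x_2: no divisor's leading term divides it; move 7x_2 to the remainder.
  leading term 1: no divisor's leading term divides it; move 4 to the remainder.
  normal form = 7x_2 + 4.
The normal form is nonzero, so p ∉ I. Since p minus its normal form lies in I, I + (p) = I + (r) where r = 7x_2 + 4; decide whether this ideal is the whole ring.
Run Buchberger on G together with r (pairs among the g_i already reduce to 0 since G is a Gröbner basis):
g_1 = x_1, LT = x_1.
g_2 = x_2^2, LT = x_2^2.
r = 7x_2 + 4, LT = x_2.

S(g_2,r): lcm = x_2^2. S = -4/7x_2.
  leading term x_2: subtract (-4/49)·r from -4/7x_2 → 16/49
  leading term 1: no divisor's leading term divides it; move 16/49 to the remainder.
  remainder 16/49 ≠ 0; add m_4 = 16/49 to the basis.

The other S-polynomials (S(g_1,g_2), S(g_1,r), S(g_1,m_4), S(g_2,m_4), S(r,m_4)) all reduce to 0 modulo the current basis, so we have a Gröbner basis.
Inter-reduce: drop elements whose leading term is divisible by another's, tail-reduce, and make monic.
Reduced Gröbner basis: {1}.
The reduced Gröbner basis of I + (p) is {1}: the ideal is the whole ring, so the enlarged system has no common solution — adjoining p is inconsistent.

Adjoining -8x_1x_2 - 10x_1 + 7x_2 + 4 makes the ideal the whole ring: the system is inconsistent.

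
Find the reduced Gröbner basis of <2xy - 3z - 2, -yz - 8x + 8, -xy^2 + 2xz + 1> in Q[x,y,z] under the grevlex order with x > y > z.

G = {z^3 + 20/3z^2 + 88/3x - 8/3y + 8z - 80/3, x^2 + 3/16z^2 - x + 1/8z, xy - 3/2z - 1, y^2 - 3z^2 + 11y - 20z - 12, xz + 6x - 1/2y - 11/2, yz + 8x - 8}

f_1 = 2xy - 3z - 2, LT = xy.
f_2 = -yz - 8x + 8, LT = yz.
f_3 = -xy^2 + 2xz + 1, LT = xy^2.

S(f_1,f_2): lcm = xyz. S = -8x^2 - 3/2z^2 + 8x - z.
  leading term x^2: no divisor's leading term divides it; move -8x^2 to the remainder.
  leading term z^2: no divisor's leading term divides it; move -3/2z^2 to the remainder.
  leading term x: no divisor's leading term divides it; move 8x to the remainder.
  leading term z: no divisor's leading term divides it; move -z to the remainder.
  remainder -8x^2 - 3/2z^2 + 8x - z ≠ 0; add g_4 = -8x^2 - 3/2z^2 + 8x - z to the basis.

S(f_1,f_3): lcm = xy^2. S = 2xz - 3/2yz - y + 1.
  leading term xz: no divisor's leading term divides it; move 2xz to the remainder.
  leading term yz: subtract (3/2)·f_2 from -3/2yz - y + 1 → 12x - y - 11
  leading term x: no divisor's leading term divides it; move 12x to the remainder.
  leading term y: no divisor's leading term divides it; move -y to the remainder.
  leading term 1: no divisor's leading term divides it; move -11 to the remainder.
  remainder 2xz + 12x - y - 11 ≠ 0; add g_5 = 2xz + 12x - y - 11 to the basis.

S(f_3,g_4): lcm = x^2y^2. S = -3/16y^2z^2 + xy^2 - 2x^2z - 1/8y^2z - x.
  leading term y^2z^2: subtract (3/16yz)·f_2 from -3/16y^2z^2 + xy^2 - 2x^2z - 1/8y^2z - x → xy^2 - 2x^2z + 3/2xyz - 1/8y^2z - 3/2yz - x
  leading term xy^2: subtract (1/2y)·f_1 from xy^2 - 2x^2z + 3/2xyz - 1/8y^2z - 3/2yz - x → -2x^2z + 3/2xyz - 1/8y^2z - x + y
  leading term x^2z: subtract (1/4z)·g_4 from -2x^2z + 3/2xyz - 1/8y^2z - x + y → 3/2xyz - 1/8y^2z + 3/8z^3 - 2xz + 1/4z^2 - x + y
  leading term xyz: subtract (3/4z)·f_1 from 3/2xyz - 1/8y^2z + 3/8z^3 - 2xz + 1/4z^2 - x + y → -1/8y^2z + 3/8z^3 - 2xz + 5/2z^2 - x + y + 3/2z
  leading term y^2z: subtract (1/8y)·f_2 from -1/8y^2z + 3/8z^3 - 2xz + 5/2z^2 - x + y + 3/2z → 3/8z^3 + xy - 2xz + 5/2z^2 - x + 3/2z
  leading term z^3: no divisor's leading term divides it; move 3/8z^3 to the remainder.
  leading term xy: subtract (1/2)·f_1 from xy - 2xz + 5/2z^2 - x + 3/2z → -2xz + 5/2z^2 - x + 3z + 1
  leading term xz: subtract (-1)·g_5 from -2xz + 5/2z^2 - x + 3z + 1 → 5/2z^2 + 11x - y + 3z - 10
  leading term z^2: no divisor's leading term divides it; move 5/2z^2 to the remainder.
  leading term x: no divisor's leading term divides it; move 11x to the remainder.
  leading term y: no divisor's leading term divides it; move -y to the remainder.
  leading term z: no divisor's leading term divides it; move 3z to the remainder.
  leading term 1: no divisor's leading term divides it; move -10 to the remainder.
  remainder 3/8z^3 + 5/2z^2 + 11x - y + 3z - 10 ≠ 0; add g_6 = 3/8z^3 + 5/2z^2 + 11x - y + 3z - 10 to the basis.

S(f_1,g_5): lcm = xyz. S = -6xy + 1/2y^2 - 3/2z^2 + 11/2y - z.
  leading term xy: subtract (-3)·f_1 from -6xy + 1/2y^2 - 3/2z^2 + 11/2y - z → 1/2y^2 - 3/2z^2 + 11/2y - 10z - 6
  leading term y^2: no divisor's leading term divides it; move 1/2y^2 to the remainder.
  leading term z^2: no divisor's leading term divides it; move -3/2z^2 to the remainder.
  leading term y: no divisor's leading term divides it; move 11/2y to the remainder.
  leading term z: no divisor's leading term divides it; move -10z to the remainder.
  leading term 1: no divisor's leading term divides it; move -6 to the remainder.
  remainder 1/2y^2 - 3/2z^2 + 11/2y - 10z - 6 ≠ 0; add g_7 = 1/2y^2 - 3/2z^2 + 11/2y - 10z - 6 to the basis.

The other S-polynomials (S(f_2,f_3), S(f_1,g_4), S(f_2,g_4), S(f_2,g_5), S(f_3,g_5), S(g_4,g_5), S(f_1,g_6), S(f_2,g_6), S(f_3,g_6), S(g_4,g_6), S(g_5,g_6), S(f_1,g_7), S(f_2,g_7), S(f_3,g_7), S(g_4,g_7), S(g_5,g_7), S(g_6,g_7)) all reduce to 0 modulo the current basis, so we have a Gröbner basis.
Inter-reduce: drop elements whose leading term is divisible by another's, tail-reduce, and make monic.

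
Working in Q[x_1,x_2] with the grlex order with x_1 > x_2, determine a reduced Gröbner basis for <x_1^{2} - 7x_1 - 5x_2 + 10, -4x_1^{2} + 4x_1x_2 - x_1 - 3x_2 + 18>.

f_1 = x_1^{2} - 7x_1 - 5x_2 + 10, LT = x_1^{2}.
f_2 = -4x_1^{2} + 4x_1x_2 - x_1 - 3x_2 + 18, LT = x_1^{2}.

S(f_1,f_2): lcm = x_1^{2}. S = x_1x_2 - \tfrac{29}{4}x_1 - \tfrac{23}{4}x_2 + \tfrac{29}{2}.
  leading term x_1x_2: no divisor's leading term divides it; move x_1x_2 to the remainder.
  leading term x_1: no divisor's leading term divides it; move -\tfrac{29}{4}x_1 to the remainder.
  leading term x_2: no divisor's leading term divides it; move -\tfrac{23}{4}x_2 to the remainder.
  leading term 1: no divisor's leading term divides it; move \tfrac{29}{2} to the remainder.
  remainder x_1x_2 - \tfrac{29}{4}x_1 - \tfrac{23}{4}x_2 + \tfrac{29}{2} ≠ 0; add g_3 = x_1x_2 - \tfrac{29}{4}x_1 - \tfrac{23}{4}x_2 + \tfrac{29}{2} to the basis.

S(f_1,g_3): lcm = x_1^{2}x_2. S = \tfrac{29}{4}x_1^{2} - \tfrac{5}{4}x_1x_2 - 5x_2^{2} - \tfrac{29}{2}x_1 + 10x_2.
  leading term x_1^{2}: subtract (\tfrac{29}{4})·f_1 from \tfrac{29}{4}x_1^{2} - \tfrac{5}{4}x_1x_2 - 5x_2^{2} - \tfrac{29}{2}x_1 + 10x_2 → -\tfrac{5}{4}x_1x_2 - 5x_2^{2} + \tfrac{145}{4}x_1 + \tfrac{185}{4}x_2 - \tfrac{145}{2}
  leading term x_1x_2: subtract (-\tfrac{5}{4})·g_3 from -\tfrac{5}{4}x_1x_2 - 5x_2^{2} + \tfrac{145}{4}x_1 + \tfrac{185}{4}x_2 - \tfrac{145}{2} → -5x_2^{2} + \tfrac{435}{16}x_1 + \tfrac{625}{16}x_2 - \tfrac{435}{8}
  leading term x_2^{2}: no divisor's leading term divides it; move -5x_2^{2} to the remainder.
  leading term x_1: no divisor's leading term divides it; move \tfrac{435}{16}x_1 to the remainder.
  leading term x_2: no divisor's leading term divides it; move \tfrac{625}{16}x_2 to the remainder.
  leading term 1: no divisor's leading term divides it; move -\tfrac{435}{8} to the remainder.
  remainder -5x_2^{2} + \tfrac{435}{16}x_1 + \tfrac{625}{16}x_2 - \tfrac{435}{8} ≠ 0; add g_4 = -5x_2^{2} + \tfrac{435}{16}x_1 + \tfrac{625}{16}x_2 - \tfrac{435}{8} to the basis.

The other S-polynomials (S(f_2,g_3), S(f_1,g_4), S(f_2,g_4), S(g_3,g_4)) all reduce to 0 modulo the current basis, so we have a Gröbner basis.
Inter-reduce: drop elements whose leading term is divisible by another's, tail-reduce, and make monic.

G = {x_1^{2} - 7x_1 - 5x_2 + 10, x_1x_2 - \tfrac{29}{4}x_1 - \tfrac{23}{4}x_2 + \tfrac{29}{2}, x_2^{2} - \tfrac{87}{16}x_1 - \tfrac{125}{16}x_2 + \tfrac{87}{8}}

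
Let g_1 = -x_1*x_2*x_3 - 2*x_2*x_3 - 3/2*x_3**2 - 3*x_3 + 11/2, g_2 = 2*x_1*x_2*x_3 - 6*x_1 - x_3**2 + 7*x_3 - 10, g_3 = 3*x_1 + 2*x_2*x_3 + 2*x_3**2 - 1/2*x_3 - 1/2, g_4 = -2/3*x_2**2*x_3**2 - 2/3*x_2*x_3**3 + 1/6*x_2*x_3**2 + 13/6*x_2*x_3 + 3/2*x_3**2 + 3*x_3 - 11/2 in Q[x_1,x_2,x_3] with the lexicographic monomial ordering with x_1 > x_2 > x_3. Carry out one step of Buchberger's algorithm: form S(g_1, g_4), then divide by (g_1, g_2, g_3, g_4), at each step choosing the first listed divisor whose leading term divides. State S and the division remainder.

S(g_1, g_4) = -x_1*x_2*x_3**3 + 1/4*x_1*x_2*x_3**2 + 13/4*x_1*x_2*x_3 + 9/4*x_1*x_3**2 + 9/2*x_1*x_3 - 33/4*x_1 + 2*x_2**2*x_3**2 + 3/2*x_2*x_3**3 + 3*x_2*x_3**2 - 11/2*x_2*x_3; remainder on division = 0.

lcm(LM(g_1), LM(g_4)) = x_1*x_2**2*x_3**2.
S = (lcm/LT(g_1))·g_1 − (lcm/LT(g_4))·g_4 = -x_1*x_2*x_3**3 + 1/4*x_1*x_2*x_3**2 + 13/4*x_1*x_2*x_3 + 9/4*x_1*x_3**2 + 9/2*x_1*x_3 - 33/4*x_1 + 2*x_2**2*x_3**2 + 3/2*x_2*x_3**3 + 3*x_2*x_3**2 - 11/2*x_2*x_3.
Reduce S modulo (g_1, g_2, g_3, g_4) in that order:
  leading term x_1*x_2*x_3**3: subtract (x_3**2)·g_1 from -x_1*x_2*x_3**3 + 1/4*x_1*x_2*x_3**2 + 13/4*x_1*x_2*x_3 + 9/4*x_1*x_3**2 + 9/2*x_1*x_3 - 33/4*x_1 + 2*x_2**2*x_3**2 + 3/2*x_2*x_3**3 + 3*x_2*x_3**2 - 11/2*x_2*x_3 → 1/4*x_1*x_2*x_3**2 + 13/4*x_1*x_2*x_3 + 9/4*x_1*x_3**2 + 9/2*x_1*x_3 - 33/4*x_1 + 2*x_2**2*x_3**2 + 7/2*x_2*x_3**3 + 3*x_2*x_3**2 - 11/2*x_2*x_3 + 3/2*x_3**4 + 3*x_3**3 - 11/2*x_3**2
  leading term x_1*x_2*x_3**2: subtract (-1/4*x_3)·g_1 from 1/4*x_1*x_2*x_3**2 + 13/4*x_1*x_2*x_3 + 9/4*x_1*x_3**2 + 9/2*x_1*x_3 - 33/4*x_1 + 2*x_2**2*x_3**2 + 7/2*x_2*x_3**3 + 3*x_2*x_3**2 - 11/2*x_2*x_3 + 3/2*x_3**4 + 3*x_3**3 - 11/2*x_3**2 → 13/4*x_1*x_2*x_3 + 9/4*x_1*x_3**2 + 9/2*x_1*x_3 - 33/4*x_1 + 2*x_2**2*x_3**2 + 7/2*x_2*x_3**3 + 5/2*x_2*x_3**2 - 11/2*x_2*x_3 + 3/2*x_3**4 + 21/8*x_3**3 - 25/4*x_3**2 + 11/8*x_3
  leading term x_1*x_2*x_3: subtract (-13/4)·g_1 from 13/4*x_1*x_2*x_3 + 9/4*x_1*x_3**2 + 9/2*x_1*x_3 - 33/4*x_1 + 2*x_2**2*x_3**2 + 7/2*x_2*x_3**3 + 5/2*x_2*x_3**2 - 11/2*x_2*x_3 + 3/2*x_3**4 + 21/8*x_3**3 - 25/4*x_3**2 + 11/8*x_3 → 9/4*x_1*x_3**2 + 9/2*x_1*x_3 - 33/4*x_1 + 2*x_2**2*x_3**2 + 7/2*x_2*x_3**3 + 5/2*x_2*x_3**2 - 12*x_2*x_3 + 3/2*x_3**4 + 21/8*x_3**3 - 89/8*x_3**2 - 67/8*x_3 + 143/8
  leading term x_1*x_3**2: subtract (3/4*x_3**2)·g_3 from 9/4*x_1*x_3**2 + 9/2*x_1*x_3 - 33/4*x_1 + 2*x_2**2*x_3**2 + 7/2*x_2*x_3**3 + 5/2*x_2*x_3**2 - 12*x_2*x_3 + 3/2*x_3**4 + 21/8*x_3**3 - 89/8*x_3**2 - 67/8*x_3 + 143/8 → 9/2*x_1*x_3 - 33/4*x_1 + 2*x_2**2*x_3**2 + 2*x_2*x_3**3 + 5/2*x_2*x_3**2 - 12*x_2*x_3 + 3*x_3**3 - 43/4*x_3**2 - 67/8*x_3 + 143/8
  leading term x_1*x_3: subtract (3/2*x_3)·g_3 from 9/2*x_1*x_3 - 33/4*x_1 + 2*x_2**2*x_3**2 + 2*x_2*x_3**3 + 5/2*x_2*x_3**2 - 12*x_2*x_3 + 3*x_3**3 - 43/4*x_3**2 - 67/8*x_3 + 143/8 → -33/4*x_1 + 2*x_2**2*x_3**2 + 2*x_2*x_3**3 - 1/2*x_2*x_3**2 - 12*x_2*x_3 - 10*x_3**2 - 61/8*x_3 + 143/8
  leading term x_1: subtract (-11/4)·g_3 from -33/4*x_1 + 2*x_2**2*x_3**2 + 2*x_2*x_3**3 - 1/2*x_2*x_3**2 - 12*x_2*x_3 - 10*x_3**2 - 61/8*x_3 + 143/8 → 2*x_2**2*x_3**2 + 2*x_2*x_3**3 - 1/2*x_2*x_3**2 - 13/2*x_2*x_3 - 9/2*x_3**2 - 9*x_3 + 33/2
  leading term x_2**2*x_3**2: subtract (-3)·g_4 from 2*x_2**2*x_3**2 + 2*x_2*x_3**3 - 1/2*x_2*x_3**2 - 13/2*x_2*x_3 - 9/2*x_3**2 - 9*x_3 + 33/2 → 0
The remainder is 0, so this S-polynomial contributes no new basis element.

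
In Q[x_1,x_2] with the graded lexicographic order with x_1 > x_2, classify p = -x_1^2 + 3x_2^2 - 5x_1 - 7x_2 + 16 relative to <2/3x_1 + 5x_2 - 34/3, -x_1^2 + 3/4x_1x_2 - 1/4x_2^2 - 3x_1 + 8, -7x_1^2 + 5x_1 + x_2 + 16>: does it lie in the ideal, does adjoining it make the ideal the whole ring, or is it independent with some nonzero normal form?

-x_1^2 + 3x_2^2 - 5x_1 - 7x_2 + 16 lies in I (it reduces to 0).

First compute the reduced Gröbner basis of I by Buchberger's algorithm.
f_1 = 2/3x_1 + 5x_2 - 34/3, LT = x_1.
f_2 = -x_1^2 + 3/4x_1x_2 - 1/4x_2^2 - 3x_1 + 8, LT = x_1^2.
f_3 = -7x_1^2 + 5x_1 + x_2 + 16, LT = x_1^2.

S(f_1,f_2): lcm = x_1^2. S = 33/4x_1x_2 - 1/4x_2^2 - 20x_1 + 8.
  leading term x_1x_2: subtract (99/8x_2)·f_1 from 33/4x_1x_2 - 1/4x_2^2 - 20x_1 + 8 → -497/8x_2^2 - 20x_1 + 561/4x_2 + 8
  leading term x_2^2: no divisor's leading term divides it; move -497/8x_2^2 to the remainder.
  leading term x_1: subtract (-30)·f_1 from -20x_1 + 561/4x_2 + 8 → 1161/4x_2 - 332
  leading term x_2: no divisor's leading term divides it; move 1161/4x_2 to the remainder.
  leading term 1: no divisor's leading term divides it; move -332 to the remainder.
  remainder -497/8x_2^2 + 1161/4x_2 - 332 ≠ 0; add h_4 = -497/8x_2^2 + 1161/4x_2 - 332 to the basis.

S(f_1,f_3): lcm = x_1^2. S = 15/2x_1x_2 - 114/7x_1 + 1/7x_2 + 16/7.
  leading term x_1x_2: subtract (45/4x_2)·f_1 from 15/2x_1x_2 - 114/7x_1 + 1/7x_2 + 16/7 → -225/4x_2^2 - 114/7x_1 + 1787/14x_2 + 16/7
  leading term x_2^2: subtract (450/497)·h_4 from -225/4x_2^2 - 114/7x_1 + 1787/14x_2 + 16/7 → -114/7x_1 - 67174/497x_2 + 150536/497
  leading term x_1: subtract (-171/7)·f_1 from -114/7x_1 - 67174/497x_2 + 150536/497 → -6469/497x_2 + 12938/497
  leading term x_2: no divisor's leading term divides it; move -6469/497x_2 to the remainder.
  leading term 1: no divisor's leading term divides it; move 12938/497 to the remainder.
  remainder -6469/497x_2 + 12938/497 ≠ 0; add h_5 = -6469/497x_2 + 12938/497 to the basis.

The other S-polynomials (S(f_2,f_3), S(f_1,h_4), S(f_2,h_4), S(f_3,h_4), S(f_1,h_5), S(f_2,h_5), S(f_3,h_5), S(h_4,h_5)) all reduce to 0 modulo the current basis, so we have a Gröbner basis.
Inter-reduce: drop elements whose leading term is divisible by another's, tail-reduce, and make monic.
Reduced Gröbner basis: {x_1 - 2, x_2 - 2}.
Label its elements g_1 = x_1 - 2, g_2 = x_2 - 2.

Reduce p = -x_1^2 + 3x_2^2 - 5x_1 - 7x_2 + 16 modulo G:
  leading term x_1^2: subtract (-x_1)·g_1 from -x_1^2 + 3x_2^2 - 5x_1 - 7x_2 + 16 → 3x_2^2 - 7x_1 - 7x_2 + 16
  leading term x_2^2: subtract (3x_2)·g_2 from 3x_2^2 - 7x_1 - 7x_2 + 16 → -7x_1 - x_2 + 16
  leading term x_1: subtract (-7)·g_1 from -7x_1 - x_2 + 16 → -x_2 + 2
  leading term x_2: subtract (-1)·g_2 from -x_2 + 2 → 0
  normal form = 0.
Since the normal form is 0, p ∈ I.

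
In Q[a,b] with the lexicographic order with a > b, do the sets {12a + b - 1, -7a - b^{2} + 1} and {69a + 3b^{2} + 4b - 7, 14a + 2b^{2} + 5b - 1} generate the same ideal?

No, the ideals differ.

Two ideals are equal iff their reduced Gröbner bases coincide (the reduced basis is unique for a fixed ordering).
Buchberger on the first generating set:
f_1 = 12a + b - 1, LT = a.
f_2 = -7a - b^{2} + 1, LT = a.

S(f_1,f_2): lcm = a. S = -\tfrac{1}{7}b^{2} + \tfrac{1}{12}b + \tfrac{5}{84}.
  leading term b^{2}: no divisor's leading term divides it; move -\tfrac{1}{7}b^{2} to the remainder.
  leading term b: no divisor's leading term divides it; move \tfrac{1}{12}b to the remainder.
  leading term 1: no divisor's leading term divides it; move \tfrac{5}{84} to the remainder.
  remainder -\tfrac{1}{7}b^{2} + \tfrac{1}{12}b + \tfrac{5}{84} ≠ 0; add g_3 = -\tfrac{1}{7}b^{2} + \tfrac{1}{12}b + \tfrac{5}{84} to the basis.

S(f_1,g_3): leading monomials are coprime, so the S-polynomial reduces to 0 (Buchberger's first criterion).
S(f_2,g_3): leading monomials are coprime, so the S-polynomial reduces to 0 (Buchberger's first criterion).
Every S-polynomial of the final basis reduces to 0, so we have a Gröbner basis.
Inter-reduce: drop elements whose leading term is divisible by another's, tail-reduce, and make monic.
Reduced Gröbner basis: {a + \tfrac{1}{12}b - \tfrac{1}{12}, b^{2} - \tfrac{7}{12}b - \tfrac{5}{12}}.

Buchberger on the second generating set:
h_1 = 69a + 3b^{2} + 4b - 7, LT = a.
h_2 = 14a + 2b^{2} + 5b - 1, LT = a.

S(h_1,h_2): lcm = a. S = -\tfrac{16}{161}b^{2} - \tfrac{289}{966}b - \tfrac{29}{966}.
  leading term b^{2}: no divisor's leading term divides it; move -\tfrac{16}{161}b^{2} to the remainder.
  leading term b: no divisor's leading term divides it; move -\tfrac{289}{966}b to the remainder.
  leading term 1: no divisor's leading term divides it; move -\tfrac{29}{966} to the remainder.
  remainder -\tfrac{16}{161}b^{2} - \tfrac{289}{966}b - \tfrac{29}{966} ≠ 0; add k_3 = -\tfrac{16}{161}b^{2} - \tfrac{289}{966}b - \tfrac{29}{966} to the basis.

S(h_1,k_3): leading monomials are coprime, so the S-polynomial reduces to 0 (Buchberger's first criterion).
S(h_2,k_3): leading monomials are coprime, so the S-polynomial reduces to 0 (Buchberger's first criterion).
Every S-polynomial of the final basis reduces to 0, so we have a Gröbner basis.
Inter-reduce: drop elements whose leading term is divisible by another's, tail-reduce, and make monic.
Reduced Gröbner basis: {a - \tfrac{7}{96}b - \tfrac{11}{96}, b^{2} + \tfrac{289}{96}b + \tfrac{29}{96}}.

The bases are distinct; the ideals are different.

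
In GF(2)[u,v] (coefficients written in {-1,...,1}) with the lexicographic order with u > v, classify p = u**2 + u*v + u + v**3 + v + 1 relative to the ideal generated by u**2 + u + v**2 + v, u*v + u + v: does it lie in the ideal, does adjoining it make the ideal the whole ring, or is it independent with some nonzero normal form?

First compute the reduced Gröbner basis of I by Buchberger's algorithm.
f_1 = u**2 + u + v**2 + v, LT = u**2.
f_2 = u*v + u + v, LT = u*v.

S(f_1,f_2): lcm = u**2*v. S = u**2 + v**3 + v**2.
  reduce S modulo (f_1, f_2):
  remainder u + v**3 + v ≠ 0; add h_3 = u + v**3 + v to the basis.

S(f_2,h_3): lcm = u*v. S = u + v**4 + v**2 + v.
  reduce S modulo (f_1, f_2, h_3):
  remainder v**4 + v**3 + v**2 ≠ 0; add h_4 = v**4 + v**3 + v**2 to the basis.

The other S-polynomials (S(f_1,h_3), S(f_1,h_4), S(f_2,h_4), S(h_3,h_4)) all reduce to 0 modulo the current basis, so we have a Gröbner basis.
Inter-reduce: drop elements whose leading term is divisible by another's, tail-reduce, and make monic.
Reduced Gröbner basis: {u + v**3 + v, v**4 + v**3 + v**2}.
Label its elements g_1 = u + v**3 + v, g_2 = v**4 + v**3 + v**2.

Reduce p = u**2 + u*v + u + v**3 + v + 1 modulo G:
  leading term u**2: subtract (u)·g_1 from u**2 + u*v + u + v**3 + v + 1 → u*v**3 + u + v**3 + v + 1
  leading term u*v**3: subtract (v**3)·g_1 from u*v**3 + u + v**3 + v + 1 → u + v**6 + v**4 + v**3 + v + 1
  leading term u: subtract (1)·g_1 from u + v**6 + v**4 + v**3 + v + 1 → v**6 + v**4 + 1
  leading term v**6: subtract (v**2)·g_2 from v**6 + v**4 + 1 → v**5 + 1
  leading term v**5: subtract (v)·g_2 from v**5 + 1 → v**4 + v**3 + 1
  leading term v**4: subtract (1)·g_2 from v**4 + v**3 + 1 → v**2 + 1
  leading term v**2: no divisor's leading term divides it; move v**2 to the remainder.
  leading term 1: no divisor's leading term divides it; move 1 to the remainder.
  normal form = v**2 + 1.
The normal form is nonzero, so p ∉ I. Since p minus its normal form lies in I, I + (p) = I + (r) where r = v**2 + 1; decide whether this ideal is the whole ring.
Run Buchberger on G together with r (pairs among the g_i already reduce to 0 since G is a Gröbner basis):
g_1 = u + v**3 + v, LT = u.
g_2 = v**4 + v**3 + v**2, LT = v**4.
r = v**2 + 1, LT = v**2.

S(g_2,r): lcm = v**4. S = v**3.
  reduce S modulo (g_1, g_2, r):
  remainder v ≠ 0; add m_4 = v to the basis.

S(g_2,m_4): lcm = v**4. S = v**3 + v**2.
  reduce S modulo (g_1, g_2, r, m_4):
  remainder 1 ≠ 0; add m_5 = 1 to the basis.

The other S-polynomials (S(g_1,g_2), S(g_1,r), S(g_1,m_4), S(r,m_4), S(g_1,m_5), S(g_2,m_5), S(r,m_5), S(m_4,m_5)) all reduce to 0 modulo the current basis, so we have a Gröbner basis.
Inter-reduce: drop elements whose leading term is divisible by another's, tail-reduce, and make monic.
Reduced Gröbner basis: {1}.
The reduced Gröbner basis of I + (p) is {1}: the ideal is the whole ring, so the enlarged system has no common solution — adjoining p is inconsistent.

Adjoining u**2 + u*v + u + v**3 + v + 1 makes the ideal the whole ring: the system is inconsistent.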